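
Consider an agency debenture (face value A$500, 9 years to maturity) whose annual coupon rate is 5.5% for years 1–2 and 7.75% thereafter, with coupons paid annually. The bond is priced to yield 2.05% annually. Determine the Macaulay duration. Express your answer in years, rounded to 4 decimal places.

7.3935 years

Periodic yield y = 0.0205. Discount each cash flow and weight by its year:
  t   CF        PV=CF/(1+0.0205)^t    t·PV
  1        27.50        26.9476        26.9476
  2        27.50        26.4062        52.8125
  3        38.75        36.4613       109.3840
  4        38.75        35.7289       142.9156
  5        38.75        35.0112       175.0559
  6        38.75        34.3079       205.8472
  7        38.75        33.6187       235.3308
  8        38.75        32.9433       263.5467
  9       538.75       448.8179     4,039.3614
  Σ                    710.2431     5,251.2016
Price P = Σ PV = 710.2431.
Macaulay duration = Σ(t·PV) / P = 5,251.2016 / 710.2431 = 7.39353 years.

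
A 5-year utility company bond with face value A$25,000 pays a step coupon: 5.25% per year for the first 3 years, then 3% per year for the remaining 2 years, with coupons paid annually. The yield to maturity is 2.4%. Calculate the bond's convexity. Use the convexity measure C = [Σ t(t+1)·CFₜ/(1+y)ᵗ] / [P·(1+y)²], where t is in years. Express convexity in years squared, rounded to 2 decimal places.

With y = 0.024:
  t   CF        PV=CF/(1+0.024)^t    t·PV        t(t+1)·PV
  1     1,312.50     1,281.7383     1,281.7383       2,563.4766
  2     1,312.50     1,251.6975     2,503.3951       7,510.1852
  3     1,312.50     1,222.3609     3,667.0826      14,668.3306
  4       750.00       682.1210     2,728.4841      13,642.4205
  5    25,750.00    22,870.5943   114,352.9715     686,117.8292
  Σ                 27,308.5120   124,533.6716     724,502.2421
P = 27,308.5120.
Convexity = Σ t(t+1)·PV / [P·(1+y)²] = 724,502.2421 / (27,308.5120 × 1.048576) = 25.30124.

25.30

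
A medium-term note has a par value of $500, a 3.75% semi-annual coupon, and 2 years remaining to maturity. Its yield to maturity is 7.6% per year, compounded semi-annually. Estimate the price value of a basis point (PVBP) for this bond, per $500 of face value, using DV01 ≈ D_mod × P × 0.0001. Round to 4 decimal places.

Periodic yield y = 0.038.
  t   CF        PV=CF/(1+0.038)^t    t·PV
  1        9.375         9.0318         9.0318
  2        9.375         8.7011        17.4023
  3        9.375         8.3826        25.1478
  4      509.375       438.7814     1,755.1256
  Σ                    464.8970     1,806.7075
P = 464.8970; D_Mac = 3.88625 half-year periods = 1.94313 yrs; D_mod = 1.87199 yrs.
DV01 ≈ 1.87199 × 464.8970 × 0.0001 = 0.087028.

$0.0870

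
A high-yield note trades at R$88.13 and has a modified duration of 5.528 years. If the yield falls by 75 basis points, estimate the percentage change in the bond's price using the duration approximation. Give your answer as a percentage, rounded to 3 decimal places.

Duration approximation: ΔP/P ≈ -D_mod · Δy = -5.528 × (-0.0075) = +0.041460.
As a percentage: +4.1460%.

+4.146%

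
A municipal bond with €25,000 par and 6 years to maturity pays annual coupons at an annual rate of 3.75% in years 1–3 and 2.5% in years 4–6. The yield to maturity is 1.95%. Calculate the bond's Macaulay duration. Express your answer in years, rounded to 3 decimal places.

5.528 years

Periodic yield y = 0.0195. Discount each cash flow and weight by its year:
  t   CF        PV=CF/(1+0.0195)^t    t·PV
  1       937.50       919.5684       919.5684
  2       937.50       901.9798     1,803.9596
  3       937.50       884.7276     2,654.1829
  4       625.00       578.5369     2,314.1478
  5       625.00       567.4713     2,837.3563
  6    25,625.00    22,821.3060   136,927.8357
  Σ                 26,673.5900   147,457.0507
Price P = Σ PV = 26,673.5900.
Macaulay duration = Σ(t·PV) / P = 147,457.0507 / 26,673.5900 = 5.52820 years.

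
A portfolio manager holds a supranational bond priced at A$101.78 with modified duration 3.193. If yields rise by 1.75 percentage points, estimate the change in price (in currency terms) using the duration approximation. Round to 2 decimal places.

-A$5.69

Duration approximation: ΔP/P ≈ -D_mod · Δy = -3.193 × (+0.0175) = -0.0558775.
ΔP ≈ 101.78 × (-0.0558775) = -5.68721195.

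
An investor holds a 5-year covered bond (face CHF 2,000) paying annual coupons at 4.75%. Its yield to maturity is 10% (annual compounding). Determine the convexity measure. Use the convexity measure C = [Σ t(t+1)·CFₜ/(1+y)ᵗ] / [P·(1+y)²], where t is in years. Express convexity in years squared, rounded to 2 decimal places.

With y = 0.1:
  t   CF        PV=CF/(1+0.1)^t    t·PV        t(t+1)·PV
  1        95.00        86.3636        86.3636         172.7273
  2        95.00        78.5124       157.0248         471.0744
  3        95.00        71.3749       214.1247         856.4989
  4        95.00        64.8863       259.5451       1,297.7256
  5     2,095.00     1,300.8302     6,504.1509      39,024.9052
  Σ                  1,601.9674     7,221.2091      41,822.9312
P = 1,601.9674.
Convexity = Σ t(t+1)·PV / [P·(1+y)²] = 41,822.9312 / (1,601.9674 × 1.210000) = 21.57622.

21.58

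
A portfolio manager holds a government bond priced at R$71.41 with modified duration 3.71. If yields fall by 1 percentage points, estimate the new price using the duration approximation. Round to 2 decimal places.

R$74.06

Duration approximation: ΔP/P ≈ -D_mod · Δy = -3.71 × (-0.01) = +0.037100.
New price ≈ 71.41 × (1 + 0.037100) = 74.059311.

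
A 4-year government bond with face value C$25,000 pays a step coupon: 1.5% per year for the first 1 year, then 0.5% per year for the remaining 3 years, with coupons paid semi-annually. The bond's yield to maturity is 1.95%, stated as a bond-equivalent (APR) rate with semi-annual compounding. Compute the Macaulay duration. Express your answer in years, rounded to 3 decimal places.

Periodic yield y = 0.00975. Discount each cash flow and weight by its period:
  t   CF        PV=CF/(1+0.00975)^t    t·PV
  1       187.50       185.6895       185.6895
  2       187.50       183.8965       367.7931
  3        62.50        60.7070       182.1209
  4        62.50        60.1208       240.4831
  5        62.50        59.5403       297.7013
  6        62.50        58.9653       353.7921
  7        62.50        58.3960       408.7719
  8    25,062.50    23,190.6806   185,525.4451
  Σ                 23,857.9960   187,561.7969
Price P = Σ PV = 23,857.9960.
Macaulay duration = Σ(t·PV) / P = 187,561.7969 / 23,857.9960 = 7.86159 half-year periods.
In years: 7.86159 / 2 = 3.93080 years.

3.931 years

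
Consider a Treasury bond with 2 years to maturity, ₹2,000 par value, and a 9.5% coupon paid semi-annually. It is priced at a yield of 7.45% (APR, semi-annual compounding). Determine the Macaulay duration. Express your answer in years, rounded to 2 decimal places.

Periodic yield y = 0.03725. Discount each cash flow and weight by its period:
  t   CF        PV=CF/(1+0.03725)^t    t·PV
  1        95.00        91.5883        91.5883
  2        95.00        88.2992       176.5984
  3        95.00        85.1282       255.3845
  4     2,095.00     1,809.8820     7,239.5279
  Σ                  2,074.8977     7,763.0991
Price P = Σ PV = 2,074.8977.
Macaulay duration = Σ(t·PV) / P = 7,763.0991 / 2,074.8977 = 3.74144 half-year periods.
In years: 3.74144 / 2 = 1.87072 years.

1.87 years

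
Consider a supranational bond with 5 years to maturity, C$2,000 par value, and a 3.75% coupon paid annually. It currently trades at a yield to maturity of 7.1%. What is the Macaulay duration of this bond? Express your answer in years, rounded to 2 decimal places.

4.62 years

Periodic yield y = 0.071. Discount each cash flow and weight by its year:
  t   CF        PV=CF/(1+0.071)^t    t·PV
  1        75.00        70.0280        70.0280
  2        75.00        65.3856       130.7713
  3        75.00        61.0510       183.1530
  4        75.00        57.0037       228.0150
  5     2,075.00     1,472.5524     7,362.7618
  Σ                  1,726.0208     7,974.7291
Price P = Σ PV = 1,726.0208.
Macaulay duration = Σ(t·PV) / P = 7,974.7291 / 1,726.0208 = 4.62030 years.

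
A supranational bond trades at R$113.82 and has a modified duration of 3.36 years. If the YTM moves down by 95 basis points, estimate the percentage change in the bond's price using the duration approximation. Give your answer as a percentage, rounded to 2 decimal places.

Duration approximation: ΔP/P ≈ -D_mod · Δy = -3.36 × (-0.0095) = +0.031920.
As a percentage: +3.1920%.

+3.19%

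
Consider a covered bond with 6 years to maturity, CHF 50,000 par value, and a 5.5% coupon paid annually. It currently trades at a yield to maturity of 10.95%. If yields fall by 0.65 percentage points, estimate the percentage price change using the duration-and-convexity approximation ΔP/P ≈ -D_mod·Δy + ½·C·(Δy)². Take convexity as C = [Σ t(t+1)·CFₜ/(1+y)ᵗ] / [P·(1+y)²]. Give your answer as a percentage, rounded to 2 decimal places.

With y = 0.1095:
  t   CF        PV=CF/(1+0.1095)^t    t·PV        t(t+1)·PV
  1     2,750.00     2,478.5940     2,478.5940       4,957.1879
  2     2,750.00     2,233.9738     4,467.9477      13,403.8430
  3     2,750.00     2,013.4960     6,040.4880      24,161.9522
  4     2,750.00     1,814.7778     7,259.1114      36,295.5568
  5     2,750.00     1,635.6718     8,178.3589      49,070.1534
  6    52,750.00    28,278.6469   169,671.8812   1,187,703.1682
  Σ                 38,455.1603   198,096.3811   1,315,591.8615
P = 38,455.1603; D_Mac = 5.15136 yrs; D_mod = 4.64296 yrs; C = 27.79150.
Duration effect: -4.64296 × (-0.0065) = +0.030179
Convexity effect: 0.5 × 27.79150 × (-0.0065)² = +0.0005871
ΔP/P ≈ +0.030179 + 0.0005871 = +0.030766 = +3.0766%.

+3.08%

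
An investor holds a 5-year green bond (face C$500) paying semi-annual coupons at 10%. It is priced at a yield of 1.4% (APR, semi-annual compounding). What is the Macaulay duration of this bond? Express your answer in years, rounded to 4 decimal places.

Periodic yield y = 0.007. Discount each cash flow and weight by its period:
  t   CF        PV=CF/(1+0.007)^t    t·PV
  1        25.00        24.8262        24.8262
  2        25.00        24.6536        49.3073
  3        25.00        24.4823        73.4468
  4        25.00        24.3121        97.2483
  5        25.00        24.1431       120.7154
  6        25.00        23.9753       143.8515
  7        25.00        23.8086       166.6601
  8        25.00        23.6431       189.1447
  9        25.00        23.4787       211.3087
  10      525.00       489.6261     4,896.2614
  Σ                    706.9491     5,972.7705
Price P = Σ PV = 706.9491.
Macaulay duration = Σ(t·PV) / P = 5,972.7705 / 706.9491 = 8.44866 half-year periods.
In years: 8.44866 / 2 = 4.22433 years.

4.2243 years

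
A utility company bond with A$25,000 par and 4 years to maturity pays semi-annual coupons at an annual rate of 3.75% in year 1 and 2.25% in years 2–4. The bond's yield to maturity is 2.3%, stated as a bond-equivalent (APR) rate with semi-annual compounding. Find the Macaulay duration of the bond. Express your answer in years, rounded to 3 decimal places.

Periodic yield y = 0.0115. Discount each cash flow and weight by its period:
  t   CF        PV=CF/(1+0.0115)^t    t·PV
  1       468.75       463.4207       463.4207
  2       468.75       458.1519       916.3038
  3       281.25       271.7658       815.2975
  4       281.25       268.6761     1,074.7043
  5       281.25       265.6214     1,328.1071
  6       281.25       262.6015     1,575.6090
  7       281.25       259.6159     1,817.3114
  8    25,281.25    23,071.2671   184,570.1365
  Σ                 25,321.1204   192,560.8904
Price P = Σ PV = 25,321.1204.
Macaulay duration = Σ(t·PV) / P = 192,560.8904 / 25,321.1204 = 7.60475 half-year periods.
In years: 7.60475 / 2 = 3.80238 years.

3.802 years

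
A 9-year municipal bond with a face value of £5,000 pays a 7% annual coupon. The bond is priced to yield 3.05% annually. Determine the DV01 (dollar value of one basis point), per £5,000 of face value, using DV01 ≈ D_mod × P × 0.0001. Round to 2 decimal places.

£4.60

Periodic yield y = 0.0305.
  t   CF        PV=CF/(1+0.0305)^t    t·PV
  1       350.00       339.6410       339.6410
  2       350.00       329.5885       659.1770
  3       350.00       319.8336       959.5007
  4       350.00       310.3674     1,241.4695
  5       350.00       301.1813     1,505.9067
  6       350.00       292.2672     1,753.6032
  7       350.00       283.6169     1,985.3181
  8       350.00       275.2226     2,201.7807
  9     5,350.00     4,082.4589    36,742.1297
  Σ                  6,534.1773    47,388.5266
P = 6,534.1773; D_Mac = 7.25241 yrs; D_mod = 7.03776 yrs.
DV01 ≈ 7.03776 × 6,534.1773 × 0.0001 = 4.598596.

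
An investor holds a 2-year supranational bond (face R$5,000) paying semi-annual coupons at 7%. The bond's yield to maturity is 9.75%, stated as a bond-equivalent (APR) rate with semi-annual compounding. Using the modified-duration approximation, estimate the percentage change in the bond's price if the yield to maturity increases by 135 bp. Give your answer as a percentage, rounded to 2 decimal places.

-2.44%

Periodic yield y = 0.04875. Modified duration first:
  t   CF        PV=CF/(1+0.04875)^t    t·PV
  1       175.00       166.8653       166.8653
  2       175.00       159.1088       318.2175
  3       175.00       151.7128       455.1383
  4     5,175.00     4,277.8195    17,111.2781
  Σ                  4,755.5064    18,051.4993
P = 4,755.5064; D_Mac = 3.79592 half-year periods = 1.89796 yrs; D_mod = 1.89796/(1+0.04875) = 1.80973 yrs.
ΔP/P ≈ -D_mod · Δy = -1.80973 × (+0.0135) = -0.024431 = -2.4431%.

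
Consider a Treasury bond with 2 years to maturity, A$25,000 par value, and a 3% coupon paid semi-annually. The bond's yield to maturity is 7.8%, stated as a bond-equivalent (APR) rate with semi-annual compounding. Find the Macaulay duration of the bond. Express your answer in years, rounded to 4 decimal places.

Periodic yield y = 0.039. Discount each cash flow and weight by its period:
  t   CF        PV=CF/(1+0.039)^t    t·PV
  1       375.00       360.9240       360.9240
  2       375.00       347.3763       694.7526
  3       375.00       334.3371     1,003.0114
  4    25,375.00    21,774.2829    87,097.1315
  Σ                 22,816.9203    89,155.8195
Price P = Σ PV = 22,816.9203.
Macaulay duration = Σ(t·PV) / P = 89,155.8195 / 22,816.9203 = 3.90744 half-year periods.
In years: 3.90744 / 2 = 1.95372 years.

1.9537 years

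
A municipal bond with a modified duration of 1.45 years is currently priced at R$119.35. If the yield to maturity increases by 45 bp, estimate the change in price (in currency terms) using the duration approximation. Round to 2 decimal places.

Duration approximation: ΔP/P ≈ -D_mod · Δy = -1.45 × (+0.0045) = -0.006525.
ΔP ≈ 119.35 × (-0.006525) = -0.77875875.

-R$0.78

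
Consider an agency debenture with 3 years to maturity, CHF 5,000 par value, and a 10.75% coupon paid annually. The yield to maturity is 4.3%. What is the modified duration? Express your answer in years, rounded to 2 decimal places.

Periodic yield y = 0.043. First find Macaulay duration:
  t   CF        PV=CF/(1+0.043)^t    t·PV
  1       537.50       515.3404       515.3404
  2       537.50       494.0943       988.1886
  3     5,537.50     4,880.4606    14,641.3819
  Σ                  5,889.8953    16,144.9109
P = 5,889.8953; Macaulay duration = 16,144.9109 / 5,889.8953 = 2.74112 years.
Modified duration = D_Mac / (1 + y) = 2.74112 / 1.043 = 2.62811 years.

2.63 years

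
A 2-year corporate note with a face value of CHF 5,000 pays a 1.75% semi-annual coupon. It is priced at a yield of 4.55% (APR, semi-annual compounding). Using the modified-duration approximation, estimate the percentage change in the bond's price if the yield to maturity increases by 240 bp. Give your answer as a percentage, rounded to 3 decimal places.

Periodic yield y = 0.02275. Modified duration first:
  t   CF        PV=CF/(1+0.02275)^t    t·PV
  1        43.75        42.7768        42.7768
  2        43.75        41.8253        83.6506
  3        43.75        40.8949       122.6848
  4     5,043.75     4,609.7312    18,438.9247
  Σ                  4,735.2282    18,688.0370
P = 4,735.2282; D_Mac = 3.94660 half-year periods = 1.97330 yrs; D_mod = 1.97330/(1+0.02275) = 1.92940 yrs.
ΔP/P ≈ -D_mod · Δy = -1.92940 × (+0.024) = -0.046306 = -4.6306%.

-4.631%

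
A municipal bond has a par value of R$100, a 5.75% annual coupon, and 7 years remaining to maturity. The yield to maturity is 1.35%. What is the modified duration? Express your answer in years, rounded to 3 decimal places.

Periodic yield y = 0.0135. First find Macaulay duration:
  t   CF        PV=CF/(1+0.0135)^t    t·PV
  1         5.75         5.6734         5.6734
  2         5.75         5.5978        11.1957
  3         5.75         5.5233        16.5698
  4         5.75         5.4497        21.7988
  5         5.75         5.3771        26.8856
  6         5.75         5.3055        31.8329
  7       105.75        96.2751       673.9259
  Σ                    129.2020       787.8821
P = 129.2020; Macaulay duration = 787.8821 / 129.2020 = 6.09807 years.
Modified duration = D_Mac / (1 + y) = 6.09807 / 1.0135 = 6.01684 years.

6.017 years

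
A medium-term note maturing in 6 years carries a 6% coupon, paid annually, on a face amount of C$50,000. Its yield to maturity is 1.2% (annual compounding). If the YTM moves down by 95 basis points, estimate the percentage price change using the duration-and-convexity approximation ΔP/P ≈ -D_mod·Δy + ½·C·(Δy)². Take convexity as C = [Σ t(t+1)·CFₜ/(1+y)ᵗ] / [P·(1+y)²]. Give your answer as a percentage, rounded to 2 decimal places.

+5.15%

With y = 0.012:
  t   CF        PV=CF/(1+0.012)^t    t·PV        t(t+1)·PV
  1     3,000.00     2,964.4269     2,964.4269       5,928.8538
  2     3,000.00     2,929.2756     5,858.5511      17,575.6534
  3     3,000.00     2,894.5411     8,683.6232      34,734.4929
  4     3,000.00     2,860.2185    11,440.8738      57,204.3691
  5     3,000.00     2,826.3028    14,131.5141      84,789.0847
  6    53,000.00    49,339.2785   296,035.6711   2,072,249.6978
  Σ                 63,814.0433   339,114.6603   2,272,482.1517
P = 63,814.0433; D_Mac = 5.31411 yrs; D_mod = 5.25109 yrs; C = 34.77148.
Duration effect: -5.25109 × (-0.0095) = +0.049885
Convexity effect: 0.5 × 34.77148 × (-0.0095)² = +0.0015691
ΔP/P ≈ +0.049885 + 0.0015691 = +0.051454 = +5.1454%.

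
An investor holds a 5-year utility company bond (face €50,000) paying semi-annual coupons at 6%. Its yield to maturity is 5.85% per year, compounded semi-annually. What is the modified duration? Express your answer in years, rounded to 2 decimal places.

Periodic yield y = 0.02925. First find Macaulay duration:
  t   CF        PV=CF/(1+0.02925)^t    t·PV
  1     1,500.00     1,457.3719     1,457.3719
  2     1,500.00     1,415.9552     2,831.9104
  3     1,500.00     1,375.7155     4,127.1465
  4     1,500.00     1,336.6194     5,346.4776
  5     1,500.00     1,298.6343     6,493.1717
  6     1,500.00     1,261.7288     7,570.3726
  7     1,500.00     1,225.8720     8,581.1041
  8     1,500.00     1,191.0343     9,528.2741
  9     1,500.00     1,157.1866    10,414.6790
  10   51,500.00    38,600.9926   386,009.9259
  Σ                 50,321.1105   442,360.4336
P = 50,321.1105; Macaulay duration = 442,360.4336 / 50,321.1105 = 8.79075 half-year periods = 4.39538 years.
Modified duration = D_Mac / (1 + y) = 4.39538 / 1.02925 = 4.27047 years.

4.27 years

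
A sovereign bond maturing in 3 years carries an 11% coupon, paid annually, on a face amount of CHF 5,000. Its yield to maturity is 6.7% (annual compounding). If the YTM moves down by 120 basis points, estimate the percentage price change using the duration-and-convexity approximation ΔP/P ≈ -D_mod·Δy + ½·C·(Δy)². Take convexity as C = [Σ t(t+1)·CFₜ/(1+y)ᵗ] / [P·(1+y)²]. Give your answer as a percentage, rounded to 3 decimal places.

+3.135%

With y = 0.067:
  t   CF        PV=CF/(1+0.067)^t    t·PV        t(t+1)·PV
  1       550.00       515.4639       515.4639       1,030.9278
  2       550.00       483.0965       966.1929       2,898.5787
  3     5,550.00     4,568.7745    13,706.3236      54,825.2942
  Σ                  5,567.3349    15,187.9804      58,754.8008
P = 5,567.3349; D_Mac = 2.72805 yrs; D_mod = 2.55675 yrs; C = 9.26973.
Duration effect: -2.55675 × (-0.012) = +0.030681
Convexity effect: 0.5 × 9.26973 × (-0.012)² = +0.0006674
ΔP/P ≈ +0.030681 + 0.0006674 = +0.031348 = +3.1348%.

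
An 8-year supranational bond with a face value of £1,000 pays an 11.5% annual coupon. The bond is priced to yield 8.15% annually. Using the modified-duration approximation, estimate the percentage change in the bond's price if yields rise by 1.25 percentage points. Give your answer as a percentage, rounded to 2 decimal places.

-6.75%

Periodic yield y = 0.0815. Modified duration first:
  t   CF        PV=CF/(1+0.0815)^t    t·PV
  1       115.00       106.3338       106.3338
  2       115.00        98.3207       196.6413
  3       115.00        90.9114       272.7342
  4       115.00        84.0605       336.2418
  5       115.00        77.7258       388.6290
  6       115.00        71.8685       431.2111
  7       115.00        66.4526       465.1684
  8     1,115.00       595.7481     4,765.9849
  Σ                  1,191.4214     6,962.9446
P = 1,191.4214; D_Mac = 5.84423 yrs; D_mod = 5.84423/(1+0.0815) = 5.40382 yrs.
ΔP/P ≈ -D_mod · Δy = -5.40382 × (+0.0125) = -0.067548 = -6.7548%.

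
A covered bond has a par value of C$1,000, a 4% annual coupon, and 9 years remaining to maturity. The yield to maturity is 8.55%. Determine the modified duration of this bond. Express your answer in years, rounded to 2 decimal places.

Periodic yield y = 0.0855. First find Macaulay duration:
  t   CF        PV=CF/(1+0.0855)^t    t·PV
  1        40.00        36.8494        36.8494
  2        40.00        33.9469        67.8938
  3        40.00        31.2731        93.8192
  4        40.00        28.8098       115.2393
  5        40.00        26.5406       132.7030
  6        40.00        24.4501       146.7007
  7        40.00        22.5243       157.6701
  8        40.00        20.7502       166.0012
  9     1,040.00       497.0097     4,473.0876
  Σ                    722.1541     5,389.9644
P = 722.1541; Macaulay duration = 5,389.9644 / 722.1541 = 7.46373 years.
Modified duration = D_Mac / (1 + y) = 7.46373 / 1.0855 = 6.87585 years.

6.88 years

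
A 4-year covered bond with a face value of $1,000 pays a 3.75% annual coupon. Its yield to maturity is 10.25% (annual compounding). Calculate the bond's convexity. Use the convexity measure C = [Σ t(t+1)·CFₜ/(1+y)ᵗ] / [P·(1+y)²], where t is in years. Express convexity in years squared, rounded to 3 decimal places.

15.142

With y = 0.1025:
  t   CF        PV=CF/(1+0.1025)^t    t·PV        t(t+1)·PV
  1        37.50        34.0136        34.0136          68.0272
  2        37.50        30.8513        61.7027         185.1081
  3        37.50        27.9831        83.9492         335.7969
  4     1,037.50       702.2208     2,808.8834      14,044.4168
  Σ                    795.0689     2,988.5489      14,633.3490
P = 795.0689.
Convexity = Σ t(t+1)·PV / [P·(1+y)²] = 14,633.3490 / (795.0689 × 1.215506) = 15.14195.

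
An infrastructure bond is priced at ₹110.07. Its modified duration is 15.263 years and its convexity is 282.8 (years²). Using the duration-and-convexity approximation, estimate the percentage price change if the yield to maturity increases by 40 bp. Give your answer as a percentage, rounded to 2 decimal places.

Duration effect: -D_mod·Δy = -15.263 × (+0.004) = -0.061052
Convexity effect: ½·C·(Δy)² = 0.5 × 282.8 × (0.004)² = +0.0022624
ΔP/P ≈ -0.061052 + 0.0022624 = -0.0587896
= -5.87896%.

-5.88%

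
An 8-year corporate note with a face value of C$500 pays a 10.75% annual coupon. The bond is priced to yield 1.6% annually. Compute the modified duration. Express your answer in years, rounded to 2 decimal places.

6.19 years

Periodic yield y = 0.016. First find Macaulay duration:
  t   CF        PV=CF/(1+0.016)^t    t·PV
  1        53.75        52.9035        52.9035
  2        53.75        52.0704       104.1408
  3        53.75        51.2504       153.7512
  4        53.75        50.4433       201.7733
  5        53.75        49.6489       248.2447
  6        53.75        48.8671       293.2024
  7        53.75        48.0975       336.6825
  8       553.75       487.7127     3,901.7017
  Σ                    840.9939     5,292.4001
P = 840.9939; Macaulay duration = 5,292.4001 / 840.9939 = 6.29303 years.
Modified duration = D_Mac / (1 + y) = 6.29303 / 1.016 = 6.19393 years.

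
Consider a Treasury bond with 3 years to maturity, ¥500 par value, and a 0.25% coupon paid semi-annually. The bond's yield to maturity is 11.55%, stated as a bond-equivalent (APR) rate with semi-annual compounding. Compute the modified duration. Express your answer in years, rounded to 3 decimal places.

Periodic yield y = 0.05775. First find Macaulay duration:
  t   CF        PV=CF/(1+0.05775)^t    t·PV
  1        0.625         0.5909         0.5909
  2        0.625         0.5586         1.1172
  3        0.625         0.5281         1.5844
  4        0.625         0.4993         1.9971
  5        0.625         0.4720         2.3601
  6      500.625       357.4492     2,144.6952
  Σ                    360.0981     2,152.3449
P = 360.0981; Macaulay duration = 2,152.3449 / 360.0981 = 5.97711 half-year periods = 2.98855 years.
Modified duration = D_Mac / (1 + y) = 2.98855 / 1.05775 = 2.82539 years.

2.825 years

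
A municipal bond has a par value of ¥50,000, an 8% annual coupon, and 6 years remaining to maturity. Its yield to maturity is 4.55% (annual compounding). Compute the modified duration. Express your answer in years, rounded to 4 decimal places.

4.8590 years

Periodic yield y = 0.0455. First find Macaulay duration:
  t   CF        PV=CF/(1+0.0455)^t    t·PV
  1     4,000.00     3,825.9206     3,825.9206
  2     4,000.00     3,659.4171     7,318.8343
  3     4,000.00     3,500.1599    10,500.4796
  4     4,000.00     3,347.8334    13,391.3338
  5     4,000.00     3,202.1362    16,010.6812
  6    54,000.00    41,347.5268   248,085.1605
  Σ                 58,882.9940   299,132.4099
P = 58,882.9940; Macaulay duration = 299,132.4099 / 58,882.9940 = 5.08012 years.
Modified duration = D_Mac / (1 + y) = 5.08012 / 1.0455 = 4.85903 years.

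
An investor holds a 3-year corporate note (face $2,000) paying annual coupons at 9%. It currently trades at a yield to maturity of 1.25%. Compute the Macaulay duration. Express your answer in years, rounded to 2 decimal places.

Periodic yield y = 0.0125. Discount each cash flow and weight by its year:
  t   CF        PV=CF/(1+0.0125)^t    t·PV
  1       180.00       177.7778       177.7778
  2       180.00       175.5830       351.1660
  3     2,180.00     2,100.2520     6,300.7559
  Σ                  2,453.6127     6,829.6996
Price P = Σ PV = 2,453.6127.
Macaulay duration = Σ(t·PV) / P = 6,829.6996 / 2,453.6127 = 2.78353 years.

2.78 years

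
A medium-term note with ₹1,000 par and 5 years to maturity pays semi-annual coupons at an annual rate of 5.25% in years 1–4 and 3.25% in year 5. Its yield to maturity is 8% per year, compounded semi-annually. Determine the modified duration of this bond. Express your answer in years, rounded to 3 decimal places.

Periodic yield y = 0.04. First find Macaulay duration:
  t   CF        PV=CF/(1+0.04)^t    t·PV
  1        26.25        25.2404        25.2404
  2        26.25        24.2696        48.5392
  3        26.25        23.3362        70.0085
  4        26.25        22.4386        89.7544
  5        26.25        21.5756       107.8779
  6        26.25        20.7458       124.4745
  7        26.25        19.9478       139.6349
  8        26.25        19.1806       153.4449
  9        16.25        11.4170       102.7533
  10    1,016.25       686.5421     6,865.4209
  Σ                    874.6937     7,727.1490
P = 874.6937; Macaulay duration = 7,727.1490 / 874.6937 = 8.83412 half-year periods = 4.41706 years.
Modified duration = D_Mac / (1 + y) = 4.41706 / 1.04 = 4.24717 years.

4.247 years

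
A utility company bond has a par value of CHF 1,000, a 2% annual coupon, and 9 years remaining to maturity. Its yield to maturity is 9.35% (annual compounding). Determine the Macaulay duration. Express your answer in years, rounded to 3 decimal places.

Periodic yield y = 0.0935. Discount each cash flow and weight by its year:
  t   CF        PV=CF/(1+0.0935)^t    t·PV
  1        20.00        18.2899        18.2899
  2        20.00        16.7260        33.4520
  3        20.00        15.2959        45.8876
  4        20.00        13.9880        55.9519
  5        20.00        12.7919        63.9596
  6        20.00        11.6982        70.1889
  7        20.00        10.6979        74.8853
  8        20.00         9.7832        78.2654
  9     1,020.00       456.2796     4,106.5167
  Σ                    565.5505     4,547.3973
Price P = Σ PV = 565.5505.
Macaulay duration = Σ(t·PV) / P = 4,547.3973 / 565.5505 = 8.04066 years.

8.041 years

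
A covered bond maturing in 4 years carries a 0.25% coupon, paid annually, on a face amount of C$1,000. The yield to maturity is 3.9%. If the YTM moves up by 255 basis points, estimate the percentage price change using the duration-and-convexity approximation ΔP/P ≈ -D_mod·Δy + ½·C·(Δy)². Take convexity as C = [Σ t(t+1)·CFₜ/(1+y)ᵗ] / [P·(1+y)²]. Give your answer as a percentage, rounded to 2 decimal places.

With y = 0.039:
  t   CF        PV=CF/(1+0.039)^t    t·PV        t(t+1)·PV
  1         2.50         2.4062         2.4062           4.8123
  2         2.50         2.3158         4.6317          13.8951
  3         2.50         2.2289         6.6867          26.7470
  4     1,002.50       860.2451     3,440.9803      17,204.9013
  Σ                    867.1960     3,454.7049      17,250.3557
P = 867.1960; D_Mac = 3.98376 yrs; D_mod = 3.83423 yrs; C = 18.42679.
Duration effect: -3.83423 × (+0.0255) = -0.097773
Convexity effect: 0.5 × 18.42679 × (0.0255)² = +0.0059910
ΔP/P ≈ -0.097773 + 0.0059910 = -0.091782 = -9.1782%.

-9.18%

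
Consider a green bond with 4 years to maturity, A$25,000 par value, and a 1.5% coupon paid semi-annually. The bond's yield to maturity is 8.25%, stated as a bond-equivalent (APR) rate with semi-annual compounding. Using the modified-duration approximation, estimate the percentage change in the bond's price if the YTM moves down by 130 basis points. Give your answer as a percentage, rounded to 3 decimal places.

+4.844%

Periodic yield y = 0.04125. Modified duration first:
  t   CF        PV=CF/(1+0.04125)^t    t·PV
  1       187.50       180.0720       180.0720
  2       187.50       172.9383       345.8766
  3       187.50       166.0872       498.2617
  4       187.50       159.5075       638.0302
  5       187.50       153.1885       765.9426
  6       187.50       147.1198       882.7189
  7       187.50       141.2915       989.0408
  8    25,187.50    18,228.2488   145,825.9906
  Σ                 19,348.4538   150,125.9334
P = 19,348.4538; D_Mac = 7.75907 half-year periods = 3.87953 yrs; D_mod = 3.87953/(1+0.04125) = 3.72584 yrs.
ΔP/P ≈ -D_mod · Δy = -3.72584 × (-0.013) = +0.048436 = +4.8436%.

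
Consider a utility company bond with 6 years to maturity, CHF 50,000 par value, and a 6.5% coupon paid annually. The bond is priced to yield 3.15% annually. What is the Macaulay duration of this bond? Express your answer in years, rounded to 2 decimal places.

Periodic yield y = 0.0315. Discount each cash flow and weight by its year:
  t   CF        PV=CF/(1+0.0315)^t    t·PV
  1     3,250.00     3,150.7513     3,150.7513
  2     3,250.00     3,054.5335     6,109.0671
  3     3,250.00     2,961.2540     8,883.7621
  4     3,250.00     2,870.8231    11,483.2924
  5     3,250.00     2,783.1538    13,915.7688
  6    53,250.00    44,208.3411   265,250.0465
  Σ                 59,028.8568   308,792.6881
Price P = Σ PV = 59,028.8568.
Macaulay duration = Σ(t·PV) / P = 308,792.6881 / 59,028.8568 = 5.23122 years.

5.23 years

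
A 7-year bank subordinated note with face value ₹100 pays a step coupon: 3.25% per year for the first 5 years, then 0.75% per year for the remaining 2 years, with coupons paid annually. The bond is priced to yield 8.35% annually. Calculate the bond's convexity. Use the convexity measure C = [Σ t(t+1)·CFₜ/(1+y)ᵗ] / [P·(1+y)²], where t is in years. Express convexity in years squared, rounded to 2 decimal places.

40.95

With y = 0.0835:
  t   CF        PV=CF/(1+0.0835)^t    t·PV        t(t+1)·PV
  1         3.25         2.9995         2.9995           5.9991
  2         3.25         2.7684         5.5368          16.6103
  3         3.25         2.5550         7.6651          30.6604
  4         3.25         2.3581         9.4325          47.1626
  5         3.25         2.1764        10.8820          65.2920
  6         0.75         0.4635         2.7812          19.4687
  7       100.75        57.4702       402.2913       3,218.3307
  Σ                     70.7912       441.5885       3,403.5238
P = 70.7912.
Convexity = Σ t(t+1)·PV / [P·(1+y)²] = 3,403.5238 / (70.7912 × 1.173972) = 40.95355.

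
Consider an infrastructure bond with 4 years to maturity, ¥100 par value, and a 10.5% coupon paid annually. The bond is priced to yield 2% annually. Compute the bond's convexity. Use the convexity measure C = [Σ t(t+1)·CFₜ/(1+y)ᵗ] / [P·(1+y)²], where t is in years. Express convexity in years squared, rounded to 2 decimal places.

16.28

With y = 0.02:
  t   CF        PV=CF/(1+0.02)^t    t·PV        t(t+1)·PV
  1        10.50        10.2941        10.2941          20.5882
  2        10.50        10.0923        20.1845          60.5536
  3        10.50         9.8944        29.6832         118.7326
  4       110.50       102.0849       408.3397       2,041.6984
  Σ                    132.3657       468.5015       2,241.5729
P = 132.3657.
Convexity = Σ t(t+1)·PV / [P·(1+y)²] = 2,241.5729 / (132.3657 × 1.040400) = 16.27710.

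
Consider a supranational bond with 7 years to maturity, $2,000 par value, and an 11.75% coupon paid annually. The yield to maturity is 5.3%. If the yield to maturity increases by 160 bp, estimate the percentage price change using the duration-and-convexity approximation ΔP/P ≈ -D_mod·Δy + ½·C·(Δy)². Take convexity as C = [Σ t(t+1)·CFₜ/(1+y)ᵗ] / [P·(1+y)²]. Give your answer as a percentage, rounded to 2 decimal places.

With y = 0.053:
  t   CF        PV=CF/(1+0.053)^t    t·PV        t(t+1)·PV
  1       235.00       223.1719       223.1719         446.3438
  2       235.00       211.9391       423.8782       1,271.6347
  3       235.00       201.2717       603.8151       2,415.2606
  4       235.00       191.1412       764.5649       3,822.8246
  5       235.00       181.5206       907.6032       5,445.6191
  6       235.00       172.3843     1,034.3056       7,240.1394
  7     2,235.00     1,556.9653    10,898.7570      87,190.0559
  Σ                  2,738.3941    14,856.0960     107,831.8781
P = 2,738.3941; D_Mac = 5.42511 yrs; D_mod = 5.15205 yrs; C = 35.51358.
Duration effect: -5.15205 × (+0.016) = -0.082433
Convexity effect: 0.5 × 35.51358 × (0.016)² = +0.0045457
ΔP/P ≈ -0.082433 + 0.0045457 = -0.077887 = -7.7887%.

-7.79%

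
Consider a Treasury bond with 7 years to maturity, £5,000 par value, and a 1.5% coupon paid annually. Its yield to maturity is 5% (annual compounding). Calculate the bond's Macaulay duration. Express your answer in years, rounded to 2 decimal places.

Periodic yield y = 0.05. Discount each cash flow and weight by its year:
  t   CF        PV=CF/(1+0.05)^t    t·PV
  1        75.00        71.4286        71.4286
  2        75.00        68.0272       136.0544
  3        75.00        64.7878       194.3635
  4        75.00        61.7027       246.8107
  5        75.00        58.7645       293.8223
  6        75.00        55.9662       335.7969
  7     5,075.00     3,606.7078    25,246.9543
  Σ                  3,987.3847    26,525.2307
Price P = Σ PV = 3,987.3847.
Macaulay duration = Σ(t·PV) / P = 26,525.2307 / 3,987.3847 = 6.65229 years.

6.65 years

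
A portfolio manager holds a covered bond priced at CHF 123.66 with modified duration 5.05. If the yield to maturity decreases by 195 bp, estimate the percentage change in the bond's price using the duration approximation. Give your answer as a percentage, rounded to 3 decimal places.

Duration approximation: ΔP/P ≈ -D_mod · Δy = -5.05 × (-0.0195) = +0.098475.
As a percentage: +9.8475%.

+9.848%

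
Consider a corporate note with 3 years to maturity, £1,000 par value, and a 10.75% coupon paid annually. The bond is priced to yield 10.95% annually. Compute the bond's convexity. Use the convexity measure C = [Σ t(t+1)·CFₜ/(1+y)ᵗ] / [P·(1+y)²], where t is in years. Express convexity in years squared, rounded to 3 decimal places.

8.530

With y = 0.1095:
  t   CF        PV=CF/(1+0.1095)^t    t·PV        t(t+1)·PV
  1       107.50        96.8905        96.8905         193.7810
  2       107.50        87.3281       174.6561         523.9684
  3     1,107.50       810.8898     2,432.6693       9,730.6771
  Σ                    995.1083     2,704.2159      10,448.4265
P = 995.1083.
Convexity = Σ t(t+1)·PV / [P·(1+y)²] = 10,448.4265 / (995.1083 × 1.230990) = 8.52955.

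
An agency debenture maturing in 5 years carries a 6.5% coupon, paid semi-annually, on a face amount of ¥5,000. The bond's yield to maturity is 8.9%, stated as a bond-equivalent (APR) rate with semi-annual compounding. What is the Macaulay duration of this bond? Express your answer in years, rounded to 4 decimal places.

4.3079 years

Periodic yield y = 0.0445. Discount each cash flow and weight by its period:
  t   CF        PV=CF/(1+0.0445)^t    t·PV
  1       162.50       155.5768       155.5768
  2       162.50       148.9486       297.8972
  3       162.50       142.6028       427.8084
  4       162.50       136.5273       546.1093
  5       162.50       130.7107       653.5535
  6       162.50       125.1419       750.8513
  7       162.50       119.8103       838.6723
  8       162.50       114.7059       917.6473
  9       162.50       109.8190       988.3707
  10    5,162.50     3,340.2242    33,402.2423
  Σ                  4,524.0676    38,978.7292
Price P = Σ PV = 4,524.0676.
Macaulay duration = Σ(t·PV) / P = 38,978.7292 / 4,524.0676 = 8.61586 half-year periods.
In years: 8.61586 / 2 = 4.30793 years.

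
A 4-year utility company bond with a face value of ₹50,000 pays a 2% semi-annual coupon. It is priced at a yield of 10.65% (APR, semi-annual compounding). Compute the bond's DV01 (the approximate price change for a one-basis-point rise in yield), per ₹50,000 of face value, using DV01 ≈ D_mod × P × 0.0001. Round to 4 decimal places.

Periodic yield y = 0.05325.
  t   CF        PV=CF/(1+0.05325)^t    t·PV
  1       500.00       474.7211       474.7211
  2       500.00       450.7202       901.4405
  3       500.00       427.9328     1,283.7985
  4       500.00       406.2975     1,625.1899
  5       500.00       385.7560     1,928.7799
  6       500.00       366.2530     2,197.5180
  7       500.00       347.7361     2,434.1524
  8    50,500.00    33,345.6844   266,765.4754
  Σ                 36,205.1011   277,611.0757
P = 36,205.1011; D_Mac = 7.66773 half-year periods = 3.83387 yrs; D_mod = 3.64004 yrs.
DV01 ≈ 3.64004 × 36,205.1011 × 0.0001 = 13.178784.

₹13.1788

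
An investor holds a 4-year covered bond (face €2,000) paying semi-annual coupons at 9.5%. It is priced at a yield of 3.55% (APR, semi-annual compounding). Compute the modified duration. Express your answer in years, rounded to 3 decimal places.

3.422 years

Periodic yield y = 0.01775. First find Macaulay duration:
  t   CF        PV=CF/(1+0.01775)^t    t·PV
  1        95.00        93.3432        93.3432
  2        95.00        91.7152       183.4304
  3        95.00        90.1157       270.3470
  4        95.00        88.5440       354.1760
  5        95.00        86.9998       434.9988
  6        95.00        85.4824       512.8947
  7        95.00        83.9916       587.9412
  8     2,095.00     1,819.9319    14,559.4552
  Σ                  2,440.1237    16,996.5865
P = 2,440.1237; Macaulay duration = 16,996.5865 / 2,440.1237 = 6.96546 half-year periods = 3.48273 years.
Modified duration = D_Mac / (1 + y) = 3.48273 / 1.01775 = 3.42199 years.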